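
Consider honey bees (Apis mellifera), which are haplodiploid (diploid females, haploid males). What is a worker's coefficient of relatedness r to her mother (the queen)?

One meiotic link between diploid queen and diploid daughter: r = 1/2.

0.5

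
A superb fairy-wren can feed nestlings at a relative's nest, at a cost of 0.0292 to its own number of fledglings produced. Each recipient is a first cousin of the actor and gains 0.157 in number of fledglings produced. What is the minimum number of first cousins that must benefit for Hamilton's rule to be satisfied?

2

r to a first cousin = 0.125 (first cousins share one grandparent pair — two paths of length 4: r = 2·(1/2)^4 = 1/8).
Hamilton's rule: n·r·B > C  ⇒  n > C/(r·B) = 0.0292/(0.125·0.157) = 1.488.
The smallest integer exceeding 1.488 is 2.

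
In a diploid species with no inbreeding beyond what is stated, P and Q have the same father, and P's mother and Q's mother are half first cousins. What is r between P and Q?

0.265625

With two independent routes of shared ancestry, r is the sum of the two contributions.
P and Q are related in two ways: half-sibs through their shared father (r = 1/4) and half second cousins through their mothers (r = 1/64).
r = 1/4 + 1/64 = 0.265625.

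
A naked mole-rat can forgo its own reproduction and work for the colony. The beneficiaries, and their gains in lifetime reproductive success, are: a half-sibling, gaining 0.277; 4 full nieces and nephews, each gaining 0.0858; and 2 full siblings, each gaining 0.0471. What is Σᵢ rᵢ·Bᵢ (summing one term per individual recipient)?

r to a half-sibling = 1/4 (half-sibs share one parent — one path of length 2: r = (1/2)^2 = 1/4).
r to a full niece or nephew = 1/4 (full aunt/uncle↔niece/nephew: two paths of length 3 through the shared grandparent pair: r = 2·(1/2)^3 = 1/4).
r to a full sibling = 1/2 (full sibs share both parents — two paths of length 2: r = 2·(1/2)^2 = 1/2).
Summing one r·B term per recipient: 1·0.25·0.277 + 4·0.25·0.0858 + 2·0.5·0.0471 = 0.20215.

0.20215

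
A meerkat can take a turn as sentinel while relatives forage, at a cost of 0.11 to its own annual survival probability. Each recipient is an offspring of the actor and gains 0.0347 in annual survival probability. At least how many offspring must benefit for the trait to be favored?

r to an offspring = 0.5 (one parent–offspring link: r = (1/2)^1 = 1/2).
Hamilton's rule: n·r·B > C  ⇒  n > C/(r·B) = 0.11/(0.5·0.0347) = 6.34.
The smallest integer exceeding 6.34 is 7.

7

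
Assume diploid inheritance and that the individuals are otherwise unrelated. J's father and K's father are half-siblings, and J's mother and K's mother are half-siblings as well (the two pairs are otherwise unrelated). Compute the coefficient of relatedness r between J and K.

Wright's path rule: contributions from independent ancestry routes add.
J and K are related in two ways: half first cousins through their fathers (r = 1/16) and half first cousins through their mothers (r = 1/16).
r = 1/16 + 1/16 = 0.125.

0.125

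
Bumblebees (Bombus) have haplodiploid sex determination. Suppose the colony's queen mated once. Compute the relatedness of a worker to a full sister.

0.75

Haplodiploid full sisters inherit their father's entire haploid genome identically (contributing 1/2) and on average half of their mother's contribution (1/2 · 1/2 = 1/4); r = 1/2 + 1/4 = 3/4.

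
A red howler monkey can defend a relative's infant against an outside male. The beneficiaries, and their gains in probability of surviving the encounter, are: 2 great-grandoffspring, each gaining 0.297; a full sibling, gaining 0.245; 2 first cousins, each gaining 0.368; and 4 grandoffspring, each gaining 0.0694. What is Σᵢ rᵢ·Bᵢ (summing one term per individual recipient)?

0.35815

r to a great-grandoffspring = 0.125 (three parent–offspring links: r = (1/2)^3 = 1/8).
r to a full sibling = 0.5 (full sibs share both parents — two paths of length 2: r = 2·(1/2)^2 = 1/2).
r to a first cousin = 1/8 (first cousins share one grandparent pair — two paths of length 4: r = 2·(1/2)^4 = 1/8).
r to a grandoffspring = 0.25 (two parent–offspring links: r = (1/2)^2 = 1/4).
Summing one r·B term per recipient: 2·0.125·0.297 + 1·0.5·0.245 + 2·0.125·0.368 + 4·0.25·0.0694 = 0.35815.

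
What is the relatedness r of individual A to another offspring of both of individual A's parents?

0.5

Each parent–offspring link contributes a factor of 1/2, and independent paths through distinct common ancestors add.
Full sibs share both parents — two paths of length 2: r = 2·(1/2)^2 = 1/2.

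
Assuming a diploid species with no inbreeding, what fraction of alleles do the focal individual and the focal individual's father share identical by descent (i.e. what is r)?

0.5

Each parent–offspring link contributes a factor of 1/2, and independent paths through distinct common ancestors add.
One parent–offspring link: r = (1/2)^1 = 1/2.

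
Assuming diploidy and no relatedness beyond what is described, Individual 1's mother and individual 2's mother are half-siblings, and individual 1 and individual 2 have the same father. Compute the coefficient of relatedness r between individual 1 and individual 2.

0.3125

Relatedness sums over independent paths through distinct common ancestors.
Individual 1 and individual 2 are related in two ways: half first cousins through their mothers (r = 1/16) and half-sibs through their shared father (r = 1/4).
r = 1/16 + 1/4 = 0.3125.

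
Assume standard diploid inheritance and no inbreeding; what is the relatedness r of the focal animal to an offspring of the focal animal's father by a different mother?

Each parent–offspring link contributes a factor of 1/2, and independent paths through distinct common ancestors add.
Half-sibs share one parent — one path of length 2: r = (1/2)^2 = 1/4.

0.25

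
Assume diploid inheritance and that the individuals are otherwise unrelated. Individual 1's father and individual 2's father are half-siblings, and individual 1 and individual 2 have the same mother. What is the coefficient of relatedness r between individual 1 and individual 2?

Wright's path rule: contributions from independent ancestry routes add.
Individual 1 and individual 2 are related in two ways: half first cousins through their fathers (r = 1/16) and half-sibs through their shared mother (r = 1/4).
r = 1/16 + 1/4 = 0.3125.

0.3125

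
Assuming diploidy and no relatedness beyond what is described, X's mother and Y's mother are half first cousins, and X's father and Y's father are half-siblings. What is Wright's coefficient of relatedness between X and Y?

Independent pedigree routes through distinct common ancestors add.
X and Y are related in two ways: half second cousins through their mothers (r = 1/64) and half first cousins through their fathers (r = 1/16).
r = 1/64 + 1/16 = 0.078125.

0.078125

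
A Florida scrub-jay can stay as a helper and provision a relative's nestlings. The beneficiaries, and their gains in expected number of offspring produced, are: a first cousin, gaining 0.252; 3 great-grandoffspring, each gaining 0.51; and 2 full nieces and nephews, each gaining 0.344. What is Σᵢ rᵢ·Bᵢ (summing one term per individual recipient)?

0.39475

r to a first cousin = 1/8 (first cousins share one grandparent pair — two paths of length 4: r = 2·(1/2)^4 = 1/8).
r to a great-grandoffspring = 1/8 (three parent–offspring links: r = (1/2)^3 = 1/8).
r to a full niece or nephew = 0.25 (full aunt/uncle↔niece/nephew: two paths of length 3 through the shared grandparent pair: r = 2·(1/2)^3 = 1/4).
Summing one r·B term per recipient: 1·0.125·0.252 + 3·0.125·0.51 + 2·0.25·0.344 = 0.39475.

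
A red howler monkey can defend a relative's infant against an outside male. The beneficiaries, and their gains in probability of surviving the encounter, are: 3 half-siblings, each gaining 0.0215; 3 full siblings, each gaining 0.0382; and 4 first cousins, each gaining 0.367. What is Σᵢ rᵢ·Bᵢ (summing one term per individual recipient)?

0.256925

r to a half-sibling = 0.25 (half-sibs share one parent — one path of length 2: r = (1/2)^2 = 1/4).
r to a full sibling = 1/2 (full sibs share both parents — two paths of length 2: r = 2·(1/2)^2 = 1/2).
r to a first cousin = 1/8 (first cousins share one grandparent pair — two paths of length 4: r = 2·(1/2)^4 = 1/8).
Summing one r·B term per recipient: 3·0.25·0.0215 + 3·0.5·0.0382 + 4·0.125·0.367 = 0.256925.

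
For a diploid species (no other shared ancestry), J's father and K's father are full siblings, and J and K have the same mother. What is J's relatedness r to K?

With two independent routes of shared ancestry, r is the sum of the two contributions.
J and K are related in two ways: first cousins through their fathers (r = 1/8) and half-sibs through their shared mother (r = 1/4).
r = 1/8 + 1/4 = 3/8 = 0.375.

0.375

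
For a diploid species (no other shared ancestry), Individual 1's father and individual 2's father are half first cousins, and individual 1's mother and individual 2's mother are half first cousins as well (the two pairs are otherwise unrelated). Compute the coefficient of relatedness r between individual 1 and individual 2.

0.03125

Relatedness sums over independent paths through distinct common ancestors.
Individual 1 and individual 2 are related in two ways: half second cousins through their fathers (r = 1/64) and half second cousins through their mothers (r = 1/64).
r = 1/64 + 1/64 = 1/32 = 0.03125.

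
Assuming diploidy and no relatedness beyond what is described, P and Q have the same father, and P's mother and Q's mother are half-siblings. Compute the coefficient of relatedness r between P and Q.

Relatedness sums over independent paths through distinct common ancestors.
P and Q are related in two ways: half-sibs through their shared father (r = 1/4) and half first cousins through their mothers (r = 1/16).
r = 1/4 + 1/16 = 0.3125.

0.3125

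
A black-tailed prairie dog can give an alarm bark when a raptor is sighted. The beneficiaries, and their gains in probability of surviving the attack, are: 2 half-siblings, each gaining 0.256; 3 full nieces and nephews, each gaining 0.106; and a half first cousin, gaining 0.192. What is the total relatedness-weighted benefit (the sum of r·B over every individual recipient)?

0.2195

r to a half-sibling = 0.25 (half-sibs share one parent — one path of length 2: r = (1/2)^2 = 1/4).
r to a full niece or nephew = 1/4 (full aunt/uncle↔niece/nephew: two paths of length 3 through the shared grandparent pair: r = 2·(1/2)^3 = 1/4).
r to a half first cousin = 0.0625 (half first cousins share one grandparent — one path of length 4: r = (1/2)^4 = 1/16).
Summing one r·B term per recipient: 2·0.25·0.256 + 3·0.25·0.106 + 1·0.0625·0.192 = 0.2195.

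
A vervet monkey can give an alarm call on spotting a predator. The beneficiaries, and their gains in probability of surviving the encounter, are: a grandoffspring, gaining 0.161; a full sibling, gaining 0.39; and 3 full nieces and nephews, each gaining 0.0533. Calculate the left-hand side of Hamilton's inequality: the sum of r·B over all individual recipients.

0.275225

r to a grandoffspring = 1/4 (two parent–offspring links: r = (1/2)^2 = 1/4).
r to a full sibling = 1/2 (full sibs share both parents — two paths of length 2: r = 2·(1/2)^2 = 1/2).
r to a full niece or nephew = 1/4 (full aunt/uncle↔niece/nephew: two paths of length 3 through the shared grandparent pair: r = 2·(1/2)^3 = 1/4).
Summing one r·B term per recipient: 1·0.25·0.161 + 1·0.5·0.39 + 3·0.25·0.0533 = 0.275225.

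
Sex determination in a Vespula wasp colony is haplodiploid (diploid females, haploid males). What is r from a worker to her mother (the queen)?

0.5

One meiotic link between diploid queen and diploid daughter: r = 1/2.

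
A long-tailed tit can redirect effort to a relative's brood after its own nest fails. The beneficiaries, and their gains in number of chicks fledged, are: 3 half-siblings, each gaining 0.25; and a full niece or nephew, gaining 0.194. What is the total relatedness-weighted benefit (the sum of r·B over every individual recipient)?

0.236

r to a half-sibling = 0.25 (half-sibs share one parent — one path of length 2: r = (1/2)^2 = 1/4).
r to a full niece or nephew = 1/4 (full aunt/uncle↔niece/nephew: two paths of length 3 through the shared grandparent pair: r = 2·(1/2)^3 = 1/4).
Summing one r·B term per recipient: 3·0.25·0.25 + 1·0.25·0.194 = 0.236.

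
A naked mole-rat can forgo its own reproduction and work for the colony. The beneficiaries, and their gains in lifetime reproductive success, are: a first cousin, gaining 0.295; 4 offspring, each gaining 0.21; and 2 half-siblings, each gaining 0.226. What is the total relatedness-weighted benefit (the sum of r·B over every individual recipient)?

0.569875

r to a first cousin = 0.125 (first cousins share one grandparent pair — two paths of length 4: r = 2·(1/2)^4 = 1/8).
r to an offspring = 1/2 (one parent–offspring link: r = (1/2)^1 = 1/2).
r to a half-sibling = 1/4 (half-sibs share one parent — one path of length 2: r = (1/2)^2 = 1/4).
Summing one r·B term per recipient: 1·0.125·0.295 + 4·0.5·0.21 + 2·0.25·0.226 = 0.569875.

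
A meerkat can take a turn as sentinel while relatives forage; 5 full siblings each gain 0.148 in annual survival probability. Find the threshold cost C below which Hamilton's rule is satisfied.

r to a full sibling = 1/2 (full sibs share both parents — two paths of length 2: r = 2·(1/2)^2 = 1/2).
Hamilton's rule: n·r·B > C, so the trait is favored while C < n·r·B = 5·0.5·0.148 = 0.37.

0.37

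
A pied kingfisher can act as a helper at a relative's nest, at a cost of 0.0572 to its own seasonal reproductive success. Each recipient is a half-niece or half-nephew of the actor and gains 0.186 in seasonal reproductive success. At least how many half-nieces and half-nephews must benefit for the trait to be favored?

r to a half-niece or half-nephew = 1/8 (half-aunt/uncle↔niece/nephew: one path of length 3: r = (1/2)^3 = 1/8).
Hamilton's rule: n·r·B > C  ⇒  n > C/(r·B) = 0.0572/(0.125·0.186) = 2.46.
The smallest integer exceeding 2.46 is 3.

3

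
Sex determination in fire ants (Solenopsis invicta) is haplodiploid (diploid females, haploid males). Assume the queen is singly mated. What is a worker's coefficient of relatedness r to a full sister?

0.75

Haplodiploid full sisters inherit their father's entire haploid genome identically (contributing 1/2) and on average half of their mother's contribution (1/2 · 1/2 = 1/4); r = 1/2 + 1/4 = 3/4.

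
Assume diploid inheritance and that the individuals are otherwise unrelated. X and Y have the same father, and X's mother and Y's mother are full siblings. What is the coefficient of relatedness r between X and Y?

Relatedness sums over independent paths through distinct common ancestors.
X and Y are related in two ways: half-sibs through their shared father (r = 1/4) and first cousins through their mothers (r = 1/8).
r = 1/4 + 1/8 = 3/8 = 0.375.

0.375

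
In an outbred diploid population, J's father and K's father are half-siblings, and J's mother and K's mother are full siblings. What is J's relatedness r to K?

Independent pedigree routes through distinct common ancestors add.
J and K are related in two ways: half first cousins through their fathers (r = 1/16) and first cousins through their mothers (r = 1/8).
r = 1/16 + 1/8 = 3/16 = 0.1875.

0.1875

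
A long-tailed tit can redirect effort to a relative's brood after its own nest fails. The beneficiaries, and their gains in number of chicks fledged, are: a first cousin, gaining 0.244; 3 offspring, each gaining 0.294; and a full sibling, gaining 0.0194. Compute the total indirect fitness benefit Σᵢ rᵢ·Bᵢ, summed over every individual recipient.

0.4812

r to a first cousin = 0.125 (first cousins share one grandparent pair — two paths of length 4: r = 2·(1/2)^4 = 1/8).
r to an offspring = 1/2 (one parent–offspring link: r = (1/2)^1 = 1/2).
r to a full sibling = 0.5 (full sibs share both parents — two paths of length 2: r = 2·(1/2)^2 = 1/2).
Summing one r·B term per recipient: 1·0.125·0.244 + 3·0.5·0.294 + 1·0.5·0.0194 = 0.4812.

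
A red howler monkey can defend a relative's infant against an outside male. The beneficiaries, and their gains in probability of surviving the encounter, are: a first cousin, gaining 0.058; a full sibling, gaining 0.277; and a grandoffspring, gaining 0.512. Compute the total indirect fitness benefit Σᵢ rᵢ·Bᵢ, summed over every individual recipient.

0.27375

r to a first cousin = 1/8 (first cousins share one grandparent pair — two paths of length 4: r = 2·(1/2)^4 = 1/8).
r to a full sibling = 1/2 (full sibs share both parents — two paths of length 2: r = 2·(1/2)^2 = 1/2).
r to a grandoffspring = 1/4 (two parent–offspring links: r = (1/2)^2 = 1/4).
Summing one r·B term per recipient: 1·0.125·0.058 + 1·0.5·0.277 + 1·0.25·0.512 = 0.27375.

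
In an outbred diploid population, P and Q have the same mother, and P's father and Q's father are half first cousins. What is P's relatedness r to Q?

With two independent routes of shared ancestry, r is the sum of the two contributions.
P and Q are related in two ways: half-sibs through their shared mother (r = 1/4) and half second cousins through their fathers (r = 1/64).
r = 1/4 + 1/64 = 0.265625.

0.265625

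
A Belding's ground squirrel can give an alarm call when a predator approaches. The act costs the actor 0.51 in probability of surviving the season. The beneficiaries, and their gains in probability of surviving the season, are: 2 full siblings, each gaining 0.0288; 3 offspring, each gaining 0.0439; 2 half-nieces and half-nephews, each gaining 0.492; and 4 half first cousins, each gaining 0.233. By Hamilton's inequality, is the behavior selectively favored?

Hamilton's rule: the trait is favored when the sum of r·B over every recipient exceeds the actor's cost C.
r to a full sibling = 0.5 (full sibs share both parents — two paths of length 2: r = 2·(1/2)^2 = 1/2).
r to an offspring = 1/2 (one parent–offspring link: r = (1/2)^1 = 1/2).
r to a half-niece or half-nephew = 1/8 (half-aunt/uncle↔niece/nephew: one path of length 3: r = (1/2)^3 = 1/8).
r to a half first cousin = 1/16 (half first cousins share one grandparent — one path of length 4: r = (1/2)^4 = 1/16).
Summing one r·B term per recipient: 2·0.5·0.0288 + 3·0.5·0.0439 + 2·0.125·0.492 + 4·0.0625·0.233 = 0.2759.
0.2759 < 0.51: the indirect benefit is less than the cost.

No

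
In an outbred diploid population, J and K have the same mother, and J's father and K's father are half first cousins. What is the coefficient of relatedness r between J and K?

Independent pedigree routes through distinct common ancestors add.
J and K are related in two ways: half-sibs through their shared mother (r = 1/4) and half second cousins through their fathers (r = 1/64).
r = 1/4 + 1/64 = 17/64 = 0.265625.

0.265625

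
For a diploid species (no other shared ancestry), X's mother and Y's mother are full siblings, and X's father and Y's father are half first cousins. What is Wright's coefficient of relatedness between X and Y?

Wright's path rule: contributions from independent ancestry routes add.
X and Y are related in two ways: first cousins through their mothers (r = 1/8) and half second cousins through their fathers (r = 1/64).
r = 1/8 + 1/64 = 9/64 = 0.140625.

0.140625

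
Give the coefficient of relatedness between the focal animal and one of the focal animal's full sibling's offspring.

0.25

Each parent–offspring link contributes a factor of 1/2, and independent paths through distinct common ancestors add.
Full aunt/uncle↔niece/nephew: two paths of length 3 through the shared grandparent pair: r = 2·(1/2)^3 = 1/4.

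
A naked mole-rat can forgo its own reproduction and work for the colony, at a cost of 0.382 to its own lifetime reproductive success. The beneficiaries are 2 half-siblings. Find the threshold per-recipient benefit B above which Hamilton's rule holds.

r to a half-sibling = 0.25 (half-sibs share one parent — one path of length 2: r = (1/2)^2 = 1/4).
Hamilton's rule with n recipients of equal r: n·r·B > C, so B > C/(n·r) = 0.382/(2·0.25) = 0.764.

0.764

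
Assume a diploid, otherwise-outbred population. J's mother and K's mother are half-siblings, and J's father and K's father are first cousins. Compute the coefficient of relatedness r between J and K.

0.09375

Relatedness sums over independent paths through distinct common ancestors.
J and K are related in two ways: half first cousins through their mothers (r = 1/16) and second cousins through their fathers (r = 1/32).
r = 1/16 + 1/32 = 3/32 = 0.09375.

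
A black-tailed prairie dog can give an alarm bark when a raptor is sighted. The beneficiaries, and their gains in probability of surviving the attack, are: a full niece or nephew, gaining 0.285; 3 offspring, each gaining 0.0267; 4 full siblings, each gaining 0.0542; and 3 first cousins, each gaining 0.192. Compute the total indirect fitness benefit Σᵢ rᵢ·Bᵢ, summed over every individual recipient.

r to a full niece or nephew = 0.25 (full aunt/uncle↔niece/nephew: two paths of length 3 through the shared grandparent pair: r = 2·(1/2)^3 = 1/4).
r to an offspring = 1/2 (one parent–offspring link: r = (1/2)^1 = 1/2).
r to a full sibling = 0.5 (full sibs share both parents — two paths of length 2: r = 2·(1/2)^2 = 1/2).
r to a first cousin = 0.125 (first cousins share one grandparent pair — two paths of length 4: r = 2·(1/2)^4 = 1/8).
Summing one r·B term per recipient: 1·0.25·0.285 + 3·0.5·0.0267 + 4·0.5·0.0542 + 3·0.125·0.192 = 0.2917.

0.2917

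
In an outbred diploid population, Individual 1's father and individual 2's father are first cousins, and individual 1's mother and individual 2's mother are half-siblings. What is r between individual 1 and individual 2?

0.09375

Wright's path rule: contributions from independent ancestry routes add.
Individual 1 and individual 2 are related in two ways: second cousins through their fathers (r = 1/32) and half first cousins through their mothers (r = 1/16).
r = 1/32 + 1/16 = 3/32 = 0.09375.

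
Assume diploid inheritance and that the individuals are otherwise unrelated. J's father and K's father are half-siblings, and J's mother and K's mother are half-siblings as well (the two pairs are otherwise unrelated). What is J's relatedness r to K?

With two independent routes of shared ancestry, r is the sum of the two contributions.
J and K are related in two ways: half first cousins through their fathers (r = 1/16) and half first cousins through their mothers (r = 1/16).
r = 1/16 + 1/16 = 1/8 = 0.125.

0.125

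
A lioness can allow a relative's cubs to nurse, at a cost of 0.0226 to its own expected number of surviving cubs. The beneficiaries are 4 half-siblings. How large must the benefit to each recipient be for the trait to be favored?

r to a half-sibling = 0.25 (half-sibs share one parent — one path of length 2: r = (1/2)^2 = 1/4).
Hamilton's rule with n recipients of equal r: n·r·B > C, so B > C/(n·r) = 0.0226/(4·0.25) = 0.0226.

0.0226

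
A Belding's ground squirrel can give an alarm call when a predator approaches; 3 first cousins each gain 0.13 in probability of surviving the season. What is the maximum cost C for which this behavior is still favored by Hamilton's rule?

r to a first cousin = 1/8 (first cousins share one grandparent pair — two paths of length 4: r = 2·(1/2)^4 = 1/8).
Hamilton's rule: n·r·B > C, so the trait is favored while C < n·r·B = 3·0.125·0.13 = 0.04875.

0.04875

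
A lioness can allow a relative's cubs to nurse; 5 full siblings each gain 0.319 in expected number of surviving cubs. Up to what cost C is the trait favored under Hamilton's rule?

0.7975

r to a full sibling = 0.5 (full sibs share both parents — two paths of length 2: r = 2·(1/2)^2 = 1/2).
Hamilton's rule: n·r·B > C, so the trait is favored while C < n·r·B = 5·0.5·0.319 = 0.7975.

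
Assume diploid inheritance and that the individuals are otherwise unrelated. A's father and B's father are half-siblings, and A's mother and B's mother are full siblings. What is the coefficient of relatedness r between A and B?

0.1875

Relatedness sums over independent paths through distinct common ancestors.
A and B are related in two ways: half first cousins through their fathers (r = 1/16) and first cousins through their mothers (r = 1/8).
r = 1/16 + 1/8 = 3/16 = 0.1875.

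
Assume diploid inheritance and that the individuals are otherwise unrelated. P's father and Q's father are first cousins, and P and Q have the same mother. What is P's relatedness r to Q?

0.28125

Independent pedigree routes through distinct common ancestors add.
P and Q are related in two ways: second cousins through their fathers (r = 1/32) and half-sibs through their shared mother (r = 1/4).
r = 1/32 + 1/4 = 0.28125.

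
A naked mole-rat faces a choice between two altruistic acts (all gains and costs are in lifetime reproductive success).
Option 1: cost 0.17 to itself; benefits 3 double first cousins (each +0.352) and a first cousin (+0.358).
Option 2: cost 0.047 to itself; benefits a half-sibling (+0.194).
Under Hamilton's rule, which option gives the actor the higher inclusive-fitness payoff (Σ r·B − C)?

Option 1: r to a double first cousin = 0.25.
Option 1: r to a first cousin = 0.125.
Option 1: Σ r·B − C = (3·0.25·0.352 + 1·0.125·0.358) − 0.17 = 0.13875.
Option 2: r to a half-sibling = 0.25.
Option 2: Σ r·B − C = (1·0.25·0.194) − 0.047 = 0.0015.
Option 1 has the higher net inclusive-fitness payoff.

Option 1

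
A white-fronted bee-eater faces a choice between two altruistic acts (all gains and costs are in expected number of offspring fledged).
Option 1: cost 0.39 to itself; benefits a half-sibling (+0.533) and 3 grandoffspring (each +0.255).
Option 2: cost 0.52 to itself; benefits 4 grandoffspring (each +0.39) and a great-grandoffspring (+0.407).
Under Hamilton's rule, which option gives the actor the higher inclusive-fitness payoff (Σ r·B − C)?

Option 1

Option 1: r to a half-sibling = 0.25.
Option 1: r to a grandoffspring = 0.25.
Option 1: Σ r·B − C = (1·0.25·0.533 + 3·0.25·0.255) − 0.39 = -0.0655.
Option 2: r to a grandoffspring = 0.25.
Option 2: r to a great-grandoffspring = 0.125.
Option 2: Σ r·B − C = (4·0.25·0.39 + 1·0.125·0.407) − 0.52 = -0.079125.
Option 1 has the higher net inclusive-fitness payoff.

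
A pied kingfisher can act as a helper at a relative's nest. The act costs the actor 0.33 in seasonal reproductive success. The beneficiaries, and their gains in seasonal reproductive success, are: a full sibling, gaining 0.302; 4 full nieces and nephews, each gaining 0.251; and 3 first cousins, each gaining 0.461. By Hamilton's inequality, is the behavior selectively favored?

Hamilton's rule: the trait is favored when the sum of r·B over every recipient exceeds the actor's cost C.
r to a full sibling = 0.5 (full sibs share both parents — two paths of length 2: r = 2·(1/2)^2 = 1/2).
r to a full niece or nephew = 0.25 (full aunt/uncle↔niece/nephew: two paths of length 3 through the shared grandparent pair: r = 2·(1/2)^3 = 1/4).
r to a first cousin = 0.125 (first cousins share one grandparent pair — two paths of length 4: r = 2·(1/2)^4 = 1/8).
Summing one r·B term per recipient: 1·0.5·0.302 + 4·0.25·0.251 + 3·0.125·0.461 = 0.574875.
0.574875 > 0.33: the indirect benefit exceeds the cost.

Yes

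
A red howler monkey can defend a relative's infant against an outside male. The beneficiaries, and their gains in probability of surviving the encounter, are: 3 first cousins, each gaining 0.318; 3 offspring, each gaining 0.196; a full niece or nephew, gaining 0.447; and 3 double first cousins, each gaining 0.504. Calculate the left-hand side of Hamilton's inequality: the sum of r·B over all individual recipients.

r to a first cousin = 1/8 (first cousins share one grandparent pair — two paths of length 4: r = 2·(1/2)^4 = 1/8).
r to an offspring = 0.5 (one parent–offspring link: r = (1/2)^1 = 1/2).
r to a full niece or nephew = 1/4 (full aunt/uncle↔niece/nephew: two paths of length 3 through the shared grandparent pair: r = 2·(1/2)^3 = 1/4).
r to a double first cousin = 0.25 (double first cousins share both grandparent pairs — four paths of length 4: r = 4·(1/2)^4 = 1/4).
Summing one r·B term per recipient: 3·0.125·0.318 + 3·0.5·0.196 + 1·0.25·0.447 + 3·0.25·0.504 = 0.903.

0.903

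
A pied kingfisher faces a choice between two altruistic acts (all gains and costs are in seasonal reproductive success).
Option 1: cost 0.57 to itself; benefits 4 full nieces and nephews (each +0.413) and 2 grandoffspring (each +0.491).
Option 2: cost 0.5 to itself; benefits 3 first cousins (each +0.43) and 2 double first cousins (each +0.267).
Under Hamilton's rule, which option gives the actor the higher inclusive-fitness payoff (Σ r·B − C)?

Option 1: r to a full niece or nephew = 0.25.
Option 1: r to a grandoffspring = 0.25.
Option 1: Σ r·B − C = (4·0.25·0.413 + 2·0.25·0.491) − 0.57 = 0.0885.
Option 2: r to a first cousin = 0.125.
Option 2: r to a double first cousin = 0.25.
Option 2: Σ r·B − C = (3·0.125·0.43 + 2·0.25·0.267) − 0.5 = -0.20525.
Option 1 has the higher net inclusive-fitness payoff.

Option 1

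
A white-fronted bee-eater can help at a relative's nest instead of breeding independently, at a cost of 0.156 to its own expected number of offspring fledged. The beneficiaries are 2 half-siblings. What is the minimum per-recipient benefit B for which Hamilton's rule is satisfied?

r to a half-sibling = 1/4 (half-sibs share one parent — one path of length 2: r = (1/2)^2 = 1/4).
Hamilton's rule with n recipients of equal r: n·r·B > C, so B > C/(n·r) = 0.156/(2·0.25) = 0.312.

0.312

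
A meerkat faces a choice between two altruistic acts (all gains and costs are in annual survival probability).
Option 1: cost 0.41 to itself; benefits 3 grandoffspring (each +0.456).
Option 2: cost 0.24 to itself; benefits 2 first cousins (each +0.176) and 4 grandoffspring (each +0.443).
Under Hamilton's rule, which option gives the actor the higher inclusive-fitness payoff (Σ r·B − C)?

Option 2

Option 1: r to a grandoffspring = 0.25.
Option 1: Σ r·B − C = (3·0.25·0.456) − 0.41 = -0.068.
Option 2: r to a first cousin = 0.125.
Option 2: r to a grandoffspring = 0.25.
Option 2: Σ r·B − C = (2·0.125·0.176 + 4·0.25·0.443) − 0.24 = 0.247.
Option 2 has the higher net inclusive-fitness payoff.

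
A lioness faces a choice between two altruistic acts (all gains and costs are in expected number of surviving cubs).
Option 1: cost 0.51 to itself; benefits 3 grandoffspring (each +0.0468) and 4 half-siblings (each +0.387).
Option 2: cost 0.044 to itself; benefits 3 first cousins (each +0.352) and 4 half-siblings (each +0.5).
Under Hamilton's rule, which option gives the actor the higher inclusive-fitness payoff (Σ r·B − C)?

Option 2

Option 1: r to a grandoffspring = 0.25.
Option 1: r to a half-sibling = 0.25.
Option 1: Σ r·B − C = (3·0.25·0.0468 + 4·0.25·0.387) − 0.51 = -0.0879.
Option 2: r to a first cousin = 0.125.
Option 2: r to a half-sibling = 0.25.
Option 2: Σ r·B − C = (3·0.125·0.352 + 4·0.25·0.5) − 0.044 = 0.588.
Option 2 has the higher net inclusive-fitness payoff.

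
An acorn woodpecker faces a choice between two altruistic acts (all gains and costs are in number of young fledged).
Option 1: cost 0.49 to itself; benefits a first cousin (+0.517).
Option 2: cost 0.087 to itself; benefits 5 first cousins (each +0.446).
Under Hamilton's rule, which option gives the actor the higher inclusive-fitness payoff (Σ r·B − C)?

Option 2

Option 1: r to a first cousin = 0.125.
Option 1: Σ r·B − C = (1·0.125·0.517) − 0.49 = -0.425375.
Option 2: r to a first cousin = 0.125.
Option 2: Σ r·B − C = (5·0.125·0.446) − 0.087 = 0.19175.
Option 2 has the higher net inclusive-fitness payoff.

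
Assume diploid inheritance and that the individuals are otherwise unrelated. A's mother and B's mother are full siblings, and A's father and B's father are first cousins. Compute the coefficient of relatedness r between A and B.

With two independent routes of shared ancestry, r is the sum of the two contributions.
A and B are related in two ways: first cousins through their mothers (r = 1/8) and second cousins through their fathers (r = 1/32).
r = 1/8 + 1/32 = 5/32 = 0.15625.

0.15625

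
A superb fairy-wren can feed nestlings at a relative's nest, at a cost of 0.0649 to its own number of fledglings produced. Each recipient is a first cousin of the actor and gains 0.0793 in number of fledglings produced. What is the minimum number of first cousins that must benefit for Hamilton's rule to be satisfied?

7

r to a first cousin = 0.125 (first cousins share one grandparent pair — two paths of length 4: r = 2·(1/2)^4 = 1/8).
Hamilton's rule: n·r·B > C  ⇒  n > C/(r·B) = 0.0649/(0.125·0.0793) = 6.547.
The smallest integer exceeding 6.547 is 7.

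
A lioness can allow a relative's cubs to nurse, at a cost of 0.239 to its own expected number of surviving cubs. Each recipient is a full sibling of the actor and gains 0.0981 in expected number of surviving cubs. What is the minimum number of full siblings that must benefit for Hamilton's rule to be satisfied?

r to a full sibling = 1/2 (full sibs share both parents — two paths of length 2: r = 2·(1/2)^2 = 1/2).
Hamilton's rule: n·r·B > C  ⇒  n > C/(r·B) = 0.239/(0.5·0.0981) = 4.873.
The smallest integer exceeding 4.873 is 5.

5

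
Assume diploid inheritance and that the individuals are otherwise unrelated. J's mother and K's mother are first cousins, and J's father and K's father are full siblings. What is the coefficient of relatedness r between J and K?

Wright's path rule: contributions from independent ancestry routes add.
J and K are related in two ways: second cousins through their mothers (r = 1/32) and first cousins through their fathers (r = 1/8).
r = 1/32 + 1/8 = 5/32 = 0.15625.

0.15625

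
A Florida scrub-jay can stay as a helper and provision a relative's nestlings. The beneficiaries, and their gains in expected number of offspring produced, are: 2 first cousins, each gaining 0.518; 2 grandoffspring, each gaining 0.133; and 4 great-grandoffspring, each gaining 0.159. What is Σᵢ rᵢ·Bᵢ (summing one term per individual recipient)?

0.2755

r to a first cousin = 0.125 (first cousins share one grandparent pair — two paths of length 4: r = 2·(1/2)^4 = 1/8).
r to a grandoffspring = 0.25 (two parent–offspring links: r = (1/2)^2 = 1/4).
r to a great-grandoffspring = 0.125 (three parent–offspring links: r = (1/2)^3 = 1/8).
Summing one r·B term per recipient: 2·0.125·0.518 + 2·0.25·0.133 + 4·0.125·0.159 = 0.2755.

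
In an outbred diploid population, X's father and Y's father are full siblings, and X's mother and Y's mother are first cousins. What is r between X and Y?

Wright's path rule: contributions from independent ancestry routes add.
X and Y are related in two ways: first cousins through their fathers (r = 1/8) and second cousins through their mothers (r = 1/32).
r = 1/8 + 1/32 = 5/32 = 0.15625.

0.15625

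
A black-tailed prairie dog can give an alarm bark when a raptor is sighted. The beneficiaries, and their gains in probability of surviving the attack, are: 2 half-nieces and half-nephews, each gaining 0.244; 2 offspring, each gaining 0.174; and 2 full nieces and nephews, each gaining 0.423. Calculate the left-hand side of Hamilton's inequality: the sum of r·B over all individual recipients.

0.4465

r to a half-niece or half-nephew = 0.125 (half-aunt/uncle↔niece/nephew: one path of length 3: r = (1/2)^3 = 1/8).
r to an offspring = 1/2 (one parent–offspring link: r = (1/2)^1 = 1/2).
r to a full niece or nephew = 0.25 (full aunt/uncle↔niece/nephew: two paths of length 3 through the shared grandparent pair: r = 2·(1/2)^3 = 1/4).
Summing one r·B term per recipient: 2·0.125·0.244 + 2·0.5·0.174 + 2·0.25·0.423 = 0.4465.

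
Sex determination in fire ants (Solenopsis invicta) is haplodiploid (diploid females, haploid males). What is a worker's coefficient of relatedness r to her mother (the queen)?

0.5

One meiotic link between diploid queen and diploid daughter: r = 1/2.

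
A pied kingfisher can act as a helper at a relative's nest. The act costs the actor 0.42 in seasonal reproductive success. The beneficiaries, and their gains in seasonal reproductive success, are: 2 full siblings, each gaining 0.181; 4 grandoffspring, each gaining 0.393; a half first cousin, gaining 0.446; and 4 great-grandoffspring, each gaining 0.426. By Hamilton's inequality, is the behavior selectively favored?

Hamilton's rule: the trait is favored when the sum of r·B over every recipient exceeds the actor's cost C.
r to a full sibling = 1/2 (full sibs share both parents — two paths of length 2: r = 2·(1/2)^2 = 1/2).
r to a grandoffspring = 1/4 (two parent–offspring links: r = (1/2)^2 = 1/4).
r to a half first cousin = 1/16 (half first cousins share one grandparent — one path of length 4: r = (1/2)^4 = 1/16).
r to a great-grandoffspring = 0.125 (three parent–offspring links: r = (1/2)^3 = 1/8).
Summing one r·B term per recipient: 2·0.5·0.181 + 4·0.25·0.393 + 1·0.0625·0.446 + 4·0.125·0.426 = 0.814875.
0.814875 > 0.42: the indirect benefit exceeds the cost.

Yes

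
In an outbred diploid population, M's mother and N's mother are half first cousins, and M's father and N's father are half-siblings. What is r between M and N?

0.078125

Independent pedigree routes through distinct common ancestors add.
M and N are related in two ways: half second cousins through their mothers (r = 1/64) and half first cousins through their fathers (r = 1/16).
r = 1/64 + 1/16 = 5/64 = 0.078125.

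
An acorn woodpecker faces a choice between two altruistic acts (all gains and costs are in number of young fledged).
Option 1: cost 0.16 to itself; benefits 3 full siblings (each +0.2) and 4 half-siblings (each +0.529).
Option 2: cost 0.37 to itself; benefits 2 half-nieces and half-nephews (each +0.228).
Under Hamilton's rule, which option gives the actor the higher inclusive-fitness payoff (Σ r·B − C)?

Option 1

Option 1: r to a full sibling = 0.5.
Option 1: r to a half-sibling = 0.25.
Option 1: Σ r·B − C = (3·0.5·0.2 + 4·0.25·0.529) − 0.16 = 0.669.
Option 2: r to a half-niece or half-nephew = 0.125.
Option 2: Σ r·B − C = (2·0.125·0.228) − 0.37 = -0.313.
Option 1 has the higher net inclusive-fitness payoff.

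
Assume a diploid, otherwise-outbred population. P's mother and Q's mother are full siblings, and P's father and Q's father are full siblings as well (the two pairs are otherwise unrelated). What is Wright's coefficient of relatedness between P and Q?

0.25

Relatedness sums over independent paths through distinct common ancestors.
P and Q are related in two ways: first cousins through their mothers (r = 1/8) and first cousins through their fathers (r = 1/8) — i.e. double first cousins.
r = 1/8 + 1/8 = 0.25.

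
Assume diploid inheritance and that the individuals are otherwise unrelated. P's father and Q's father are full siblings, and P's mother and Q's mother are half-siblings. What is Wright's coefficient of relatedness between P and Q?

0.1875

Independent pedigree routes through distinct common ancestors add.
P and Q are related in two ways: first cousins through their fathers (r = 1/8) and half first cousins through their mothers (r = 1/16).
r = 1/8 + 1/16 = 3/16 = 0.1875.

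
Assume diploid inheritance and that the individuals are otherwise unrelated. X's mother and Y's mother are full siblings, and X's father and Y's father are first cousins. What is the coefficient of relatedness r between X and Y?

0.15625

Independent pedigree routes through distinct common ancestors add.
X and Y are related in two ways: first cousins through their mothers (r = 1/8) and second cousins through their fathers (r = 1/32).
r = 1/8 + 1/32 = 5/32 = 0.15625.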